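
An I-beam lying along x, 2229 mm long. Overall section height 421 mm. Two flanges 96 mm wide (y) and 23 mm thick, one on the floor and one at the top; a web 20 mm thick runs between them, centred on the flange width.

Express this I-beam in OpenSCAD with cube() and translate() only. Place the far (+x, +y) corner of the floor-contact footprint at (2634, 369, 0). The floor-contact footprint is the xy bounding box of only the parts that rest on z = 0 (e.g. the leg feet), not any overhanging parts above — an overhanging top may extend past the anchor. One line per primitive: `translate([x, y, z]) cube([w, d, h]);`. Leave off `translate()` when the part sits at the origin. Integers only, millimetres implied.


translate([405, 273, 0]) cube([2229, 96, 23]);
translate([405, 311, 23]) cube([2229, 20, 375]);
translate([405, 273, 398]) cube([2229, 96, 23]);


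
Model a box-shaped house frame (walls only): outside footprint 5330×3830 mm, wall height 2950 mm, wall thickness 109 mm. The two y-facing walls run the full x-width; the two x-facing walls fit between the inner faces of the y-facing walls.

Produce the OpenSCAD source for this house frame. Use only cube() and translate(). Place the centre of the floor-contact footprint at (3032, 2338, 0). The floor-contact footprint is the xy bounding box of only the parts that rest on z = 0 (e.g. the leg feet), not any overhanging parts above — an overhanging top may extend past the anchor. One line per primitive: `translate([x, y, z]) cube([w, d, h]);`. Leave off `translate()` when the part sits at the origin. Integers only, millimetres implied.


translate([367, 423, 0]) cube([5330, 109, 2950]);
translate([367, 4144, 0]) cube([5330, 109, 2950]);
translate([367, 532, 0]) cube([109, 3612, 2950]);
translate([5588, 532, 0]) cube([109, 3612, 2950]);


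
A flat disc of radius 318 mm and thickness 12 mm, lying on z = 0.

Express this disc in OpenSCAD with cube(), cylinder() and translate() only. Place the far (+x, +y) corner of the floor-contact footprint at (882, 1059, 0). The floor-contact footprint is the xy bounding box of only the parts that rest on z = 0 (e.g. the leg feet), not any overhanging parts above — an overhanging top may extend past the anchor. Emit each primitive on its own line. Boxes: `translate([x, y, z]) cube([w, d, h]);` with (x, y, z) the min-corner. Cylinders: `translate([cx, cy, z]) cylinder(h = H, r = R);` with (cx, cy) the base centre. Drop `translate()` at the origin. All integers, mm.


translate([564, 741, 0]) cylinder(h = 12, r = 318);


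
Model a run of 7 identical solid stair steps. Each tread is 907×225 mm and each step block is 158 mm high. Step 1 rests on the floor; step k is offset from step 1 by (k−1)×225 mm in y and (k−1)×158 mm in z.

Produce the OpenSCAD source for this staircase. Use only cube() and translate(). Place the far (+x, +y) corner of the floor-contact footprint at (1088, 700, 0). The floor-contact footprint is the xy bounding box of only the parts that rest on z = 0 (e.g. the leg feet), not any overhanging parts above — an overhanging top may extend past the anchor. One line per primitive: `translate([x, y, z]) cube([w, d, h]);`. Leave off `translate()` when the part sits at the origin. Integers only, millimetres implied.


translate([181, 475, 0]) cube([907, 225, 158]);
translate([181, 700, 158]) cube([907, 225, 158]);
translate([181, 925, 316]) cube([907, 225, 158]);
translate([181, 1150, 474]) cube([907, 225, 158]);
translate([181, 1375, 632]) cube([907, 225, 158]);
translate([181, 1600, 790]) cube([907, 225, 158]);
translate([181, 1825, 948]) cube([907, 225, 158]);


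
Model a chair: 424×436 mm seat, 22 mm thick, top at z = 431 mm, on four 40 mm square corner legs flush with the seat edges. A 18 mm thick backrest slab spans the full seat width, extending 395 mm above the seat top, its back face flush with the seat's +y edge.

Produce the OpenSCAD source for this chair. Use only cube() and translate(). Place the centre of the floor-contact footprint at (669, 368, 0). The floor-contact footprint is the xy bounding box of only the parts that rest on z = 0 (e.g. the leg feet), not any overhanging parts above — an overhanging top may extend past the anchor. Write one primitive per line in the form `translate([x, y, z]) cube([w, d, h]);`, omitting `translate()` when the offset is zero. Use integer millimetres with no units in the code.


translate([457, 150, 409]) cube([424, 436, 22]);
translate([457, 150, 0]) cube([40, 40, 409]);
translate([841, 150, 0]) cube([40, 40, 409]);
translate([457, 546, 0]) cube([40, 40, 409]);
translate([841, 546, 0]) cube([40, 40, 409]);
translate([457, 568, 431]) cube([424, 18, 395]);


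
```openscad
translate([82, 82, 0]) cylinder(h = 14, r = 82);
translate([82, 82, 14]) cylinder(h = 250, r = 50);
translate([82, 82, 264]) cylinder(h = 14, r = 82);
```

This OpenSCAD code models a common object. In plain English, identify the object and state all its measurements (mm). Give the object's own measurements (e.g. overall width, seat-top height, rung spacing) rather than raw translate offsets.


A spool: two coaxial disc flanges of radius 82 mm and thickness 14 mm, joined by a core cylinder of radius 50 mm and height 250 mm. The lower flange rests on z = 0 and the three cylinders share a vertical axis.


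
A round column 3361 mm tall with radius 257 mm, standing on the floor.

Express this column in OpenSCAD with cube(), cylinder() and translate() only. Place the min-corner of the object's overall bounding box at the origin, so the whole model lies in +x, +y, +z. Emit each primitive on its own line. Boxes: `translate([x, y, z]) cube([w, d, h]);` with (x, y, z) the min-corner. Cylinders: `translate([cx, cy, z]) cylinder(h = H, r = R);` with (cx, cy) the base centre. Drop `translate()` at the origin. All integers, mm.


translate([257, 257, 0]) cylinder(h = 3361, r = 257);


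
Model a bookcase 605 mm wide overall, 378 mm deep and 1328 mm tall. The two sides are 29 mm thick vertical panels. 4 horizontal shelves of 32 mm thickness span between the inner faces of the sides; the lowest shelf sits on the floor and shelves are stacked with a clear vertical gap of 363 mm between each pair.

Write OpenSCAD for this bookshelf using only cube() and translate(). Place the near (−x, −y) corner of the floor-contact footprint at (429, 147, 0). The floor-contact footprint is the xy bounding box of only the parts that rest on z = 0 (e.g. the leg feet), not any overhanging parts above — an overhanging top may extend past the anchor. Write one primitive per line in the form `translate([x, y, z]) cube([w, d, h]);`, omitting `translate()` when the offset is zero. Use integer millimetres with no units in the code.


translate([429, 147, 0]) cube([29, 378, 1328]);
translate([1005, 147, 0]) cube([29, 378, 1328]);
translate([458, 147, 0]) cube([547, 378, 32]);
translate([458, 147, 395]) cube([547, 378, 32]);
translate([458, 147, 790]) cube([547, 378, 32]);
translate([458, 147, 1185]) cube([547, 378, 32]);


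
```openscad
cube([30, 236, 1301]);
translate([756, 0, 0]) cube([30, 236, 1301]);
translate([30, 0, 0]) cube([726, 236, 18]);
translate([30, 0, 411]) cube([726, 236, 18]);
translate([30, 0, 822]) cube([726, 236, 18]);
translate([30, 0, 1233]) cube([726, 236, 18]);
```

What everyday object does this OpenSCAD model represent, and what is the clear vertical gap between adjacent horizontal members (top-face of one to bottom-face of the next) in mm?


A bookshelf. The clear shelf gap is 393 mm.

Two tall side panels with 4 horizontal boards between them — a bookshelf. The first two shelf undersides are at z = 0 and z = 411; with shelf thickness 18, the clear gap is 411 − 0 − 18 = 393 mm.


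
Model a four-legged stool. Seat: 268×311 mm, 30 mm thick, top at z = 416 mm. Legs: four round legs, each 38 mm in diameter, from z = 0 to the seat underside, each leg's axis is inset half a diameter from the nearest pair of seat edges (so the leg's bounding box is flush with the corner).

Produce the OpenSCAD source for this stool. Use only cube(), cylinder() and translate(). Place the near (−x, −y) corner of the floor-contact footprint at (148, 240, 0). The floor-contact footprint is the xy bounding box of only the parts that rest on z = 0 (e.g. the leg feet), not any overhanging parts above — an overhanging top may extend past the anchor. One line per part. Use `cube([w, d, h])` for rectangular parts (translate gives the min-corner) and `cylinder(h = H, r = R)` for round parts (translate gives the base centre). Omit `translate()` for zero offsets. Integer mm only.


translate([148, 240, 386]) cube([268, 311, 30]);
translate([167, 259, 0]) cylinder(h = 386, r = 19);
translate([397, 259, 0]) cylinder(h = 386, r = 19);
translate([167, 532, 0]) cylinder(h = 386, r = 19);
translate([397, 532, 0]) cylinder(h = 386, r = 19);


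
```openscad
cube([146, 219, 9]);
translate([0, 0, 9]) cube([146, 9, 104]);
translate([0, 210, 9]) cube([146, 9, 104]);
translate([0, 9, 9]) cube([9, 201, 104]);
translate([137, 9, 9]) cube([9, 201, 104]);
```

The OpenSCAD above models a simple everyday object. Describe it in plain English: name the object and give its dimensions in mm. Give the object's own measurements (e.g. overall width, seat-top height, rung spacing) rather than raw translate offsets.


An open-topped rectangular box: outside dimensions 146×219×113 mm, with a uniform wall and base thickness of 9 mm. The base is a full 146×219 slab on the floor; four walls sit on top of the base. The front and back walls (the −y and +y sides) span the full width; the two side walls fit between them.


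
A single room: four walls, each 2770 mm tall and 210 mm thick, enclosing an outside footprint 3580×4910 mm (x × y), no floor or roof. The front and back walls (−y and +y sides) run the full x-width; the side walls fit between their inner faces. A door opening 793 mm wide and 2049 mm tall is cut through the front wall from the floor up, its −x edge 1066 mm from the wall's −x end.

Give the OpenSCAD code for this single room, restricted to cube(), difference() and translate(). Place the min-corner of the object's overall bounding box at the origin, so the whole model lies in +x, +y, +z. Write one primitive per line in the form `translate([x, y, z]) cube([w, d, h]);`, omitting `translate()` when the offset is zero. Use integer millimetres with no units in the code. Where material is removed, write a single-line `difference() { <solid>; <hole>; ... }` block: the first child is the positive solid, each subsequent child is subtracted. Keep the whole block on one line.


difference() { cube([3580, 210, 2770]); translate([1066, 0, 0]) cube([793, 210, 2049]); }
translate([0, 4700, 0]) cube([3580, 210, 2770]);
translate([0, 210, 0]) cube([210, 4490, 2770]);
translate([3370, 210, 0]) cube([210, 4490, 2770]);


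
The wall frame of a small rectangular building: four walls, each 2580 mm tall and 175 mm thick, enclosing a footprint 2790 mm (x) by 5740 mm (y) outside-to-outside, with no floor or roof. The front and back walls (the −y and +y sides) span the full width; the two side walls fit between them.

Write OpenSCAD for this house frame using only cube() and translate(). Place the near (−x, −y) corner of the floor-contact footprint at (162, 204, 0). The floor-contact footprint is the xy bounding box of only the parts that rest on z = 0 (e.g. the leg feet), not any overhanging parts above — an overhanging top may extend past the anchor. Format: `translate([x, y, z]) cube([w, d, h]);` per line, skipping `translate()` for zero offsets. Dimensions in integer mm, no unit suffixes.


translate([162, 204, 0]) cube([2790, 175, 2580]);
translate([162, 5769, 0]) cube([2790, 175, 2580]);
translate([162, 379, 0]) cube([175, 5390, 2580]);
translate([2777, 379, 0]) cube([175, 5390, 2580]);


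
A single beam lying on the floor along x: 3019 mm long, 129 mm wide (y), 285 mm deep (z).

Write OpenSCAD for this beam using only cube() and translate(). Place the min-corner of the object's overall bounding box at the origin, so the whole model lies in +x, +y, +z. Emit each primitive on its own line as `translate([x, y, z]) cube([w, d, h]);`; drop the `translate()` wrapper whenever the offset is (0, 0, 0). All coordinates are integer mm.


cube([3019, 129, 285]);


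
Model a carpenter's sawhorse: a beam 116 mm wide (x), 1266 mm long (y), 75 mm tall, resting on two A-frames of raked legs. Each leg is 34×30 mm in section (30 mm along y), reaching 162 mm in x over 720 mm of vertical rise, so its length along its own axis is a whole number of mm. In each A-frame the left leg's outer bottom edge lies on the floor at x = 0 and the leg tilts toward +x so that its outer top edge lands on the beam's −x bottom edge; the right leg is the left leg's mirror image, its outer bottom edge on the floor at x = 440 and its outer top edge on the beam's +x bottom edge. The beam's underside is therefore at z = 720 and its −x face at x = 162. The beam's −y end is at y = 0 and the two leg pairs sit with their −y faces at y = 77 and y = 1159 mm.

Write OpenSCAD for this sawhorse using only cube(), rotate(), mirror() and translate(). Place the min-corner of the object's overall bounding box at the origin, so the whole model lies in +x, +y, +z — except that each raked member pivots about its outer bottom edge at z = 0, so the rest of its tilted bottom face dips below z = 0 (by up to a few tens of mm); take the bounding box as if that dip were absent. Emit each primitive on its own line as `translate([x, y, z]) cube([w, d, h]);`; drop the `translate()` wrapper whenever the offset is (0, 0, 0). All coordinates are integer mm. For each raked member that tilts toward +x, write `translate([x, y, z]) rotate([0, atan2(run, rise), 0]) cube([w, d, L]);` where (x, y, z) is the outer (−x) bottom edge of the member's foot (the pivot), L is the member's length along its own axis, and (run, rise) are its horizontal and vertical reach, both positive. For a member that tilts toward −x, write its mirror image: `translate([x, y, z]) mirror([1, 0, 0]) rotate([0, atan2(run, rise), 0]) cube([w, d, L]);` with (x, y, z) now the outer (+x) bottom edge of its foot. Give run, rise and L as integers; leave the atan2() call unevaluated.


// leg length = √(162² + 720²) = 738
// right-leg outer foot x = 2·162 + 116 = 440
// beam min-corner = (162, 0, 720)
translate([162, 0, 720]) cube([116, 1266, 75]);
translate([0, 77, 0]) rotate([0, atan2(162, 720), 0]) cube([34, 30, 738]);
translate([440, 77, 0]) mirror([1, 0, 0]) rotate([0, atan2(162, 720), 0]) cube([34, 30, 738]);
translate([0, 1159, 0]) rotate([0, atan2(162, 720), 0]) cube([34, 30, 738]);
translate([440, 1159, 0]) mirror([1, 0, 0]) rotate([0, atan2(162, 720), 0]) cube([34, 30, 738]);


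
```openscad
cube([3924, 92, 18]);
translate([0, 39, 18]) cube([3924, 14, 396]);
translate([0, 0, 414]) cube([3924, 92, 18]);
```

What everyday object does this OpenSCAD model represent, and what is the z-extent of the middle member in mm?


An I-beam. The web height is 396 mm.

Two wide flanges with a thin centred web — an I-beam. Overall 432 mm minus two 18 mm flanges gives a web of 432 − 2·18 = 396 mm.


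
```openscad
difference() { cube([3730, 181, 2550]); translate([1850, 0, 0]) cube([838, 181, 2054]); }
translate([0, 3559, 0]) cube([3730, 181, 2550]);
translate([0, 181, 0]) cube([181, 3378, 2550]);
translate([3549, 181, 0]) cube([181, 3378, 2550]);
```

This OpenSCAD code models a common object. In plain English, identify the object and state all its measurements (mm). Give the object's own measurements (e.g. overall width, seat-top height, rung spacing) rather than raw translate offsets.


A single room: four walls, each 2550 mm tall and 181 mm thick, enclosing an outside footprint 3730×3740 mm (x × y), no floor or roof. The front and back walls (−y and +y sides) run the full x-width; the side walls fit between their inner faces. A door opening 838 mm wide and 2054 mm tall is cut through the front wall from the floor up, its −x edge 1850 mm from the wall's −x end.


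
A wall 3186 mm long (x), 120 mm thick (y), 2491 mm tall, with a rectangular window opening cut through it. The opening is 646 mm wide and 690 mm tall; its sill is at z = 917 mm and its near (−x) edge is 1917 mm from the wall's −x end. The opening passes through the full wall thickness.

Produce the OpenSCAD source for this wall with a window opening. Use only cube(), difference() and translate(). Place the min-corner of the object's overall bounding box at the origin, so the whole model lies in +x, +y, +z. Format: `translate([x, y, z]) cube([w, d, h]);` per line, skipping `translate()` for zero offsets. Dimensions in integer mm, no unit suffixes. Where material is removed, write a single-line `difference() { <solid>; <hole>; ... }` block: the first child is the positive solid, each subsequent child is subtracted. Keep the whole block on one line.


difference() { cube([3186, 120, 2491]); translate([1917, 0, 917]) cube([646, 120, 690]); }


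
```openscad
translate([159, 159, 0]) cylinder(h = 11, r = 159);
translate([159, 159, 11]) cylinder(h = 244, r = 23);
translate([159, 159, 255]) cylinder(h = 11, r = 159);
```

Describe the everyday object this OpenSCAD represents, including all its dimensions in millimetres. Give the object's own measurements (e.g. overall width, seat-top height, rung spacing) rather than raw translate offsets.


A spool: two coaxial disc flanges of radius 159 mm and thickness 11 mm, joined by a core cylinder of radius 23 mm and height 244 mm. The lower flange rests on z = 0 and the three cylinders share a vertical axis.


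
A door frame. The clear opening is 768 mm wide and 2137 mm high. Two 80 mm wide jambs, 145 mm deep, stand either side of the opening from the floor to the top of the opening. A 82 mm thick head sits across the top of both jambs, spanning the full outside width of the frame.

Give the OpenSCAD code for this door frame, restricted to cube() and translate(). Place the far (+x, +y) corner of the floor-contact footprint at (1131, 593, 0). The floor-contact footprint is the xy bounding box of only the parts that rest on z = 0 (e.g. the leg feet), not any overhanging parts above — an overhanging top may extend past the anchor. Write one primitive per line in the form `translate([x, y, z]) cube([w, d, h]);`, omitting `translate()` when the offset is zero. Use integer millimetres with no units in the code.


translate([203, 448, 0]) cube([80, 145, 2137]);
translate([1051, 448, 0]) cube([80, 145, 2137]);
translate([203, 448, 2137]) cube([928, 145, 82]);


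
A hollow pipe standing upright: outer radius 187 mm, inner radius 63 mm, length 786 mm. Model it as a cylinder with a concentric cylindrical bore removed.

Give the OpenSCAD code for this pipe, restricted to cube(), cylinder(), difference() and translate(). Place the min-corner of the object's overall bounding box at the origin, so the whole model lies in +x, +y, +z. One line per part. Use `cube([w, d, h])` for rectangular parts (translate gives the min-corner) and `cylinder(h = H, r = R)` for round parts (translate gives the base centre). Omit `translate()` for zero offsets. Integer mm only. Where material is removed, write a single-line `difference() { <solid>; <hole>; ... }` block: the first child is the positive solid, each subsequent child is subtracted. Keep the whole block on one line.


difference() { translate([187, 187, 0]) cylinder(h = 786, r = 187); translate([187, 187, 0]) cylinder(h = 786, r = 63); }


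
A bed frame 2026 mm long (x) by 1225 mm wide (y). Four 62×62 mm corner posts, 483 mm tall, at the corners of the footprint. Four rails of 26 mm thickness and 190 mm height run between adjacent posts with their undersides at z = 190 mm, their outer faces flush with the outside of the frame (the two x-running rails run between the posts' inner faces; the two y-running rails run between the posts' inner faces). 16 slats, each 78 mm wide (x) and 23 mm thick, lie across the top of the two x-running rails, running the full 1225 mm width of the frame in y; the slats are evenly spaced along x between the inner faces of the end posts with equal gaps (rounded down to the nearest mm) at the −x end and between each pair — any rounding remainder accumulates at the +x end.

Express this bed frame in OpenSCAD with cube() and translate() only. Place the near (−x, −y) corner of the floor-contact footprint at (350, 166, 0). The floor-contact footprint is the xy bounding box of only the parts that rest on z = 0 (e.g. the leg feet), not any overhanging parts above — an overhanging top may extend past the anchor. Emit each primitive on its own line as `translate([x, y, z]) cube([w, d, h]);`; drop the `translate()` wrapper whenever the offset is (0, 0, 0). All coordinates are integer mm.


// slat z = rail_z + rail_h = 190 + 190 = 380
// slat gap = ⌊(1902 − 16·78) / 17⌋ = 38
translate([350, 166, 0]) cube([62, 62, 483]);
translate([350, 1329, 0]) cube([62, 62, 483]);
translate([2314, 166, 0]) cube([62, 62, 483]);
translate([2314, 1329, 0]) cube([62, 62, 483]);
translate([412, 166, 190]) cube([1902, 26, 190]);
translate([412, 1365, 190]) cube([1902, 26, 190]);
translate([350, 228, 190]) cube([26, 1101, 190]);
translate([2350, 228, 190]) cube([26, 1101, 190]);
translate([450, 166, 380]) cube([78, 1225, 23]);
translate([566, 166, 380]) cube([78, 1225, 23]);
translate([682, 166, 380]) cube([78, 1225, 23]);
translate([798, 166, 380]) cube([78, 1225, 23]);
translate([914, 166, 380]) cube([78, 1225, 23]);
translate([1030, 166, 380]) cube([78, 1225, 23]);
translate([1146, 166, 380]) cube([78, 1225, 23]);
translate([1262, 166, 380]) cube([78, 1225, 23]);
translate([1378, 166, 380]) cube([78, 1225, 23]);
translate([1494, 166, 380]) cube([78, 1225, 23]);
translate([1610, 166, 380]) cube([78, 1225, 23]);
translate([1726, 166, 380]) cube([78, 1225, 23]);
translate([1842, 166, 380]) cube([78, 1225, 23]);
translate([1958, 166, 380]) cube([78, 1225, 23]);
translate([2074, 166, 380]) cube([78, 1225, 23]);
translate([2190, 166, 380]) cube([78, 1225, 23]);


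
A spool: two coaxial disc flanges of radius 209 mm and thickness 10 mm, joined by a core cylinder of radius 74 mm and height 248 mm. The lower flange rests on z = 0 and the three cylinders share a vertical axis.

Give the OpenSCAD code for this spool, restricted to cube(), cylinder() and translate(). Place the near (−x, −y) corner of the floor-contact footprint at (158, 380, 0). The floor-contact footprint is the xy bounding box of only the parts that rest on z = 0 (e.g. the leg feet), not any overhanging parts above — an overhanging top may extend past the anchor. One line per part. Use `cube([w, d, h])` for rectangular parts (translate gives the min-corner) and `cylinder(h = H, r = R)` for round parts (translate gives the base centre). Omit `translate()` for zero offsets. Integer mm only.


translate([367, 589, 0]) cylinder(h = 10, r = 209);
translate([367, 589, 10]) cylinder(h = 248, r = 74);
translate([367, 589, 258]) cylinder(h = 10, r = 209);


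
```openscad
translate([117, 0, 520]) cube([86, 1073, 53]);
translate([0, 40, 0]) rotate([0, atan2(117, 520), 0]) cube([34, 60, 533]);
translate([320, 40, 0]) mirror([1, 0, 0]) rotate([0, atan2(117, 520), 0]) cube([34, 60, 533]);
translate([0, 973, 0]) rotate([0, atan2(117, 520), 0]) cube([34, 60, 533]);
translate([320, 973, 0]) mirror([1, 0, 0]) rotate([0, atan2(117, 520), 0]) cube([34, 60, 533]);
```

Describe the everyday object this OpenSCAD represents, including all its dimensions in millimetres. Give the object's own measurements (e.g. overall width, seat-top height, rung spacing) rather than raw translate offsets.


A sawhorse. A 86×1073×53 mm beam (x, y, z) sits on two A-frame leg pairs. Each pair is two raked legs of 34×60 mm section (60 mm along y) splaying symmetrically in x. Each leg rises 520 mm vertically over 117 mm of horizontal reach and is 533 mm long along its own axis. Every leg's outer bottom edge rests on the floor and its outer top edge meets a bottom edge of the beam — the left legs (tilting toward +x) meet the beam's −x bottom edge, the right legs (their mirror images, tilting toward −x) meet its +x bottom edge — so the leg tops tuck under the beam, the beam's underside is 520 mm above the floor, and the feet are 320 mm apart outside-to-outside with the beam centred between them. The two leg pairs are set in 40 mm from either end of the beam.


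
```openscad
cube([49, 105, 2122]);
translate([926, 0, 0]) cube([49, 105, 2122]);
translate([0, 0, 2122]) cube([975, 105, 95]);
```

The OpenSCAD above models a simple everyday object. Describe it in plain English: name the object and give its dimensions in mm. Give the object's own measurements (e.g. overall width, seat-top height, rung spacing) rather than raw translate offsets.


A door frame. The clear opening is 877 mm wide and 2122 mm high. Two 49 mm wide jambs, 105 mm deep, stand either side of the opening from the floor to the top of the opening. A 95 mm thick head sits across the top of both jambs, spanning the full outside width of the frame.


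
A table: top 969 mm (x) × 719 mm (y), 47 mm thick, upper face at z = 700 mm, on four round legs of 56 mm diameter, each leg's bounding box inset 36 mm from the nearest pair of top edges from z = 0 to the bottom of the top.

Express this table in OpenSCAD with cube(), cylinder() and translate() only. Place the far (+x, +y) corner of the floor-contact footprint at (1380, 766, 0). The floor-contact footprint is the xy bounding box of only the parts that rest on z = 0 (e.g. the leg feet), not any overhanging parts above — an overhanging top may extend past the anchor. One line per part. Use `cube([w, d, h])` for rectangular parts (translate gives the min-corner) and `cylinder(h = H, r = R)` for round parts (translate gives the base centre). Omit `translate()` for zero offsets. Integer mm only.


// leg_h = 700 - 47 = 653
translate([447, 83, 653]) cube([969, 719, 47]);
translate([511, 147, 0]) cylinder(h = 653, r = 28);
translate([1352, 147, 0]) cylinder(h = 653, r = 28);
translate([511, 738, 0]) cylinder(h = 653, r = 28);
translate([1352, 738, 0]) cylinder(h = 653, r = 28);


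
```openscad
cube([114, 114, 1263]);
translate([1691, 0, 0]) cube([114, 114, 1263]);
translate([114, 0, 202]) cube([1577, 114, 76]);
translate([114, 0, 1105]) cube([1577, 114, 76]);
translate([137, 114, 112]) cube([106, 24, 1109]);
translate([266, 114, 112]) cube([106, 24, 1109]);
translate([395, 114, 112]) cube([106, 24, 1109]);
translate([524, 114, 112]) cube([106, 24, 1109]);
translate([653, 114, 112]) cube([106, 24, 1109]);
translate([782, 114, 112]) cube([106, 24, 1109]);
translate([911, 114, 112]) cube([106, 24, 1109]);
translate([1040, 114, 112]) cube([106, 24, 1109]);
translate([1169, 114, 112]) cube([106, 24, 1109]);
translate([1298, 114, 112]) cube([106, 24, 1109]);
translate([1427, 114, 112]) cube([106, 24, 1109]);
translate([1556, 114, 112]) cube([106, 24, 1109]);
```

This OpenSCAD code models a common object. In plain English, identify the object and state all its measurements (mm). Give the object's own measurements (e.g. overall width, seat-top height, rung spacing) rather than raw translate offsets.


A fence section. Two 114×114 mm posts, 1263 mm tall, stand on the floor with a clear span of 1577 mm between their inner faces. Two horizontal rails of 114×76 mm section span the gap between the posts with their undersides at z = 202 mm and z = 1105 mm, flush with the posts' −y face. 12 pickets, each 106 mm wide, 24 mm thick and 1109 mm tall, are fixed to the +y face of the rails with their bottoms at z = 112 mm, spaced across the span with a 23 mm gap after the −x post and between neighbouring pickets, with 29 mm left before the +x post.


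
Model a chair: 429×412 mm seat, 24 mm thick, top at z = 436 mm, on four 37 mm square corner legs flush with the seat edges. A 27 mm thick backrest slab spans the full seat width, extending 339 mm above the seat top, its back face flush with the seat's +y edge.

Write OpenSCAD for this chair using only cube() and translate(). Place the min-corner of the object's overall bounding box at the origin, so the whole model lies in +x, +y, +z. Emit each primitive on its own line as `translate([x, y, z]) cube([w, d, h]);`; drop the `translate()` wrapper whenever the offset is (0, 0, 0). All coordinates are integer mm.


translate([0, 0, 412]) cube([429, 412, 24]);
cube([37, 37, 412]);
translate([392, 0, 0]) cube([37, 37, 412]);
translate([0, 375, 0]) cube([37, 37, 412]);
translate([392, 375, 0]) cube([37, 37, 412]);
translate([0, 385, 436]) cube([429, 27, 339]);


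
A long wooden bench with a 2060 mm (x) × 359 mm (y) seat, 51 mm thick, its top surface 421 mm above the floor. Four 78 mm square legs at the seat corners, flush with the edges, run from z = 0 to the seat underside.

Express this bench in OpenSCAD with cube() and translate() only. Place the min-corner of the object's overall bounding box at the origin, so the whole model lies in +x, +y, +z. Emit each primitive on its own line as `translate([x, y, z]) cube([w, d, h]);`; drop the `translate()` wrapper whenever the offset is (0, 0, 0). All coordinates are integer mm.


translate([0, 0, 370]) cube([2060, 359, 51]);
cube([78, 78, 370]);
translate([0, 281, 0]) cube([78, 78, 370]);
translate([1982, 0, 0]) cube([78, 78, 370]);
translate([1982, 281, 0]) cube([78, 78, 370]);


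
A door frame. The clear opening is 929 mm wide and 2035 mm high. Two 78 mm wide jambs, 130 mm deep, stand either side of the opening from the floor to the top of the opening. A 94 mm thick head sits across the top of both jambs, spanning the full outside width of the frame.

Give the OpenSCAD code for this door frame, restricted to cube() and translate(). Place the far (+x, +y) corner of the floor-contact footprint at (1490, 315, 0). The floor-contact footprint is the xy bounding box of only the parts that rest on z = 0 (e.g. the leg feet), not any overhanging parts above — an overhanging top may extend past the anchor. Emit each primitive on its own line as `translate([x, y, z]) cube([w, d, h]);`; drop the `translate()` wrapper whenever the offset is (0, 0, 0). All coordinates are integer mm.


translate([405, 185, 0]) cube([78, 130, 2035]);
translate([1412, 185, 0]) cube([78, 130, 2035]);
translate([405, 185, 2035]) cube([1085, 130, 94]);


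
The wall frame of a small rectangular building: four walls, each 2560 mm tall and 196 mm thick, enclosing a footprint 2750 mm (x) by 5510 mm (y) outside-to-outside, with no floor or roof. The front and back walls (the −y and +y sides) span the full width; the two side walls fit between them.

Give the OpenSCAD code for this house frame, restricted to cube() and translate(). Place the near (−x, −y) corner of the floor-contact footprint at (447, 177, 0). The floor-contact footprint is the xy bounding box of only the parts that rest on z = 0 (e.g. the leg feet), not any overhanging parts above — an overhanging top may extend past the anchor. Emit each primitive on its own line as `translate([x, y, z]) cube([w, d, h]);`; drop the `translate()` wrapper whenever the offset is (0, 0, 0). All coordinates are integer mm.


translate([447, 177, 0]) cube([2750, 196, 2560]);
translate([447, 5491, 0]) cube([2750, 196, 2560]);
translate([447, 373, 0]) cube([196, 5118, 2560]);
translate([3001, 373, 0]) cube([196, 5118, 2560]);


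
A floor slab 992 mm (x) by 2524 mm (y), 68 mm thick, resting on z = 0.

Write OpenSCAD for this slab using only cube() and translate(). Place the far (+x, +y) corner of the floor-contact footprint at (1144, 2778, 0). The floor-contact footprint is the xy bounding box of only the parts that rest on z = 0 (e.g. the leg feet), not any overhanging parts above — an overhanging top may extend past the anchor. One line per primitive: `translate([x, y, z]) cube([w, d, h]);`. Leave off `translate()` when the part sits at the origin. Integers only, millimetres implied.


translate([152, 254, 0]) cube([992, 2524, 68]);


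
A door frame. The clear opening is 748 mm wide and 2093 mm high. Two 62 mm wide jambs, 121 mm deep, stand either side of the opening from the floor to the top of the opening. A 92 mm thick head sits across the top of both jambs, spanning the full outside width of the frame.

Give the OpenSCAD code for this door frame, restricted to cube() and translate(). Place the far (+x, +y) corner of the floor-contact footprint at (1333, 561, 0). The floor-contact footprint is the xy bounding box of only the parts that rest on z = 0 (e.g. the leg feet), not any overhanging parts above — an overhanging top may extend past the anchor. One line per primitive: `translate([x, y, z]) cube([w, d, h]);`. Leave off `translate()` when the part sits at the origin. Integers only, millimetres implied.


translate([461, 440, 0]) cube([62, 121, 2093]);
translate([1271, 440, 0]) cube([62, 121, 2093]);
translate([461, 440, 2093]) cube([872, 121, 92]);


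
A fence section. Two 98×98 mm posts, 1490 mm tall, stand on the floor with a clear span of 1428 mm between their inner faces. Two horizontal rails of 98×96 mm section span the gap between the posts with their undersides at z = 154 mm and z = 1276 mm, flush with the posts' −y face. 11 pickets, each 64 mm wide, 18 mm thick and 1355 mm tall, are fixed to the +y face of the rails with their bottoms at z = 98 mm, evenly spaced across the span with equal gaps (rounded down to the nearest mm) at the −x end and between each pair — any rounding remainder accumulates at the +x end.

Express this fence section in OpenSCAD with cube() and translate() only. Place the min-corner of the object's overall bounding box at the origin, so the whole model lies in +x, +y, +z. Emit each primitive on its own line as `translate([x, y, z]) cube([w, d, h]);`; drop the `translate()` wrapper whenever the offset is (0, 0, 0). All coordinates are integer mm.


cube([98, 98, 1490]);
translate([1526, 0, 0]) cube([98, 98, 1490]);
translate([98, 0, 154]) cube([1428, 98, 96]);
translate([98, 0, 1276]) cube([1428, 98, 96]);
translate([158, 98, 98]) cube([64, 18, 1355]);
translate([282, 98, 98]) cube([64, 18, 1355]);
translate([406, 98, 98]) cube([64, 18, 1355]);
translate([530, 98, 98]) cube([64, 18, 1355]);
translate([654, 98, 98]) cube([64, 18, 1355]);
translate([778, 98, 98]) cube([64, 18, 1355]);
translate([902, 98, 98]) cube([64, 18, 1355]);
translate([1026, 98, 98]) cube([64, 18, 1355]);
translate([1150, 98, 98]) cube([64, 18, 1355]);
translate([1274, 98, 98]) cube([64, 18, 1355]);
translate([1398, 98, 98]) cube([64, 18, 1355]);


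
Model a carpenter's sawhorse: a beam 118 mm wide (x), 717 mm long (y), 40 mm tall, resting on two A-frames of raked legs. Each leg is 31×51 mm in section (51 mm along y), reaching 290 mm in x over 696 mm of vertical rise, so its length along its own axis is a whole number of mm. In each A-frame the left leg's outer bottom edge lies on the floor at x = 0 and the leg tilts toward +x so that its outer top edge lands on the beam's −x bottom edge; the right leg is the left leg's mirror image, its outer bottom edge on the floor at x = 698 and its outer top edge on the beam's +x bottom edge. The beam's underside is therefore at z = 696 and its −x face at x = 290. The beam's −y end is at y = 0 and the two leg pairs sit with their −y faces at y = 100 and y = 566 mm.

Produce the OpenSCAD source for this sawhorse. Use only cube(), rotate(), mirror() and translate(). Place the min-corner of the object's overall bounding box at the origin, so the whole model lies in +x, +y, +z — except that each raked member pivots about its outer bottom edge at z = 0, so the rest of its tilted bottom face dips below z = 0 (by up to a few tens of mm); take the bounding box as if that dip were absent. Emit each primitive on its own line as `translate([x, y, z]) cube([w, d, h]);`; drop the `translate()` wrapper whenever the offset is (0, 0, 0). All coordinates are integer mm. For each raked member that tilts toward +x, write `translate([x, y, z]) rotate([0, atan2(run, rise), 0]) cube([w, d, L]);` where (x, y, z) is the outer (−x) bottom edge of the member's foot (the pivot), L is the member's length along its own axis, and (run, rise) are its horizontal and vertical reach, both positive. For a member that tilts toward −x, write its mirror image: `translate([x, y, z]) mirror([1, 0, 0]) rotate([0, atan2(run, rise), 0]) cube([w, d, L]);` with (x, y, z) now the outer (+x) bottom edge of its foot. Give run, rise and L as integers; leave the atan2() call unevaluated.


translate([290, 0, 696]) cube([118, 717, 40]);
translate([0, 100, 0]) rotate([0, atan2(290, 696), 0]) cube([31, 51, 754]);
translate([698, 100, 0]) mirror([1, 0, 0]) rotate([0, atan2(290, 696), 0]) cube([31, 51, 754]);
translate([0, 566, 0]) rotate([0, atan2(290, 696), 0]) cube([31, 51, 754]);
translate([698, 566, 0]) mirror([1, 0, 0]) rotate([0, atan2(290, 696), 0]) cube([31, 51, 754]);


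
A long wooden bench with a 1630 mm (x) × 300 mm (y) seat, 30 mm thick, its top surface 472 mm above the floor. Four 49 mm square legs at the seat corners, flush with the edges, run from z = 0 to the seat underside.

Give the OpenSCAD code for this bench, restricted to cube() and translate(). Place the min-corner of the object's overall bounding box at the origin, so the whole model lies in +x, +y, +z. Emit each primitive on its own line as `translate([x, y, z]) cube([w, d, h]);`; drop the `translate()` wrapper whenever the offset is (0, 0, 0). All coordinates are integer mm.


translate([0, 0, 442]) cube([1630, 300, 30]);
cube([49, 49, 442]);
translate([0, 251, 0]) cube([49, 49, 442]);
translate([1581, 0, 0]) cube([49, 49, 442]);
translate([1581, 251, 0]) cube([49, 49, 442]);


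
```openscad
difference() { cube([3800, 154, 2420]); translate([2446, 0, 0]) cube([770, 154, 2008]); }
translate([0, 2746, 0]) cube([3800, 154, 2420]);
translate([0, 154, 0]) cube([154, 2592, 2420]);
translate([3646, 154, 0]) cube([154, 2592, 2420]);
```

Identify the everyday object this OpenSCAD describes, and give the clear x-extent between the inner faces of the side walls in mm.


A single room. The interior width is 3492 mm.

Four walls enclosing a rectangle with a door in the front wall — a room. Outside width 3800 minus two 154 mm walls gives 3492 mm.


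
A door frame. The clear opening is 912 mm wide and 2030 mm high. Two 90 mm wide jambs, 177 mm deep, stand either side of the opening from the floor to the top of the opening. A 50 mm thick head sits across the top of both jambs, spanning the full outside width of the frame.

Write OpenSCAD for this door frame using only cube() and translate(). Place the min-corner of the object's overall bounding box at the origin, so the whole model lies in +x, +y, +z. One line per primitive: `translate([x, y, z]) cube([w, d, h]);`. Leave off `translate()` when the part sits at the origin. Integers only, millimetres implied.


cube([90, 177, 2030]);
translate([1002, 0, 0]) cube([90, 177, 2030]);
translate([0, 0, 2030]) cube([1092, 177, 50]);


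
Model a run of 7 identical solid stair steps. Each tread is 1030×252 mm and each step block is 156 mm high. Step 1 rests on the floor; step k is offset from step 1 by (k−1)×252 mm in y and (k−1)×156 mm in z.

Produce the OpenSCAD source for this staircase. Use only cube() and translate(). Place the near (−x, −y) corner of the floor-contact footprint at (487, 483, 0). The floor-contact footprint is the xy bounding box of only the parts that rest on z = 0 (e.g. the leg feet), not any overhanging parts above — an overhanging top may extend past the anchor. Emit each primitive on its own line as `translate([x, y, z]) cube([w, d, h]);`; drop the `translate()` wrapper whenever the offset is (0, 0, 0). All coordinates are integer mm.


translate([487, 483, 0]) cube([1030, 252, 156]);
translate([487, 735, 156]) cube([1030, 252, 156]);
translate([487, 987, 312]) cube([1030, 252, 156]);
translate([487, 1239, 468]) cube([1030, 252, 156]);
translate([487, 1491, 624]) cube([1030, 252, 156]);
translate([487, 1743, 780]) cube([1030, 252, 156]);
translate([487, 1995, 936]) cube([1030, 252, 156]);


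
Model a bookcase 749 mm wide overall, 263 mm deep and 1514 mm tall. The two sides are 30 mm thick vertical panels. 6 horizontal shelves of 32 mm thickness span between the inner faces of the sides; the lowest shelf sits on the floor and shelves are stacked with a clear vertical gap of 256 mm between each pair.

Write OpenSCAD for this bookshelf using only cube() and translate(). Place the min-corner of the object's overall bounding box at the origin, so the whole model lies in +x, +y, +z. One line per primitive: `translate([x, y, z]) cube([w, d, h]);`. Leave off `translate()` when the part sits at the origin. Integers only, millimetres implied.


cube([30, 263, 1514]);
translate([719, 0, 0]) cube([30, 263, 1514]);
translate([30, 0, 0]) cube([689, 263, 32]);
translate([30, 0, 288]) cube([689, 263, 32]);
translate([30, 0, 576]) cube([689, 263, 32]);
translate([30, 0, 864]) cube([689, 263, 32]);
translate([30, 0, 1152]) cube([689, 263, 32]);
translate([30, 0, 1440]) cube([689, 263, 32]);
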